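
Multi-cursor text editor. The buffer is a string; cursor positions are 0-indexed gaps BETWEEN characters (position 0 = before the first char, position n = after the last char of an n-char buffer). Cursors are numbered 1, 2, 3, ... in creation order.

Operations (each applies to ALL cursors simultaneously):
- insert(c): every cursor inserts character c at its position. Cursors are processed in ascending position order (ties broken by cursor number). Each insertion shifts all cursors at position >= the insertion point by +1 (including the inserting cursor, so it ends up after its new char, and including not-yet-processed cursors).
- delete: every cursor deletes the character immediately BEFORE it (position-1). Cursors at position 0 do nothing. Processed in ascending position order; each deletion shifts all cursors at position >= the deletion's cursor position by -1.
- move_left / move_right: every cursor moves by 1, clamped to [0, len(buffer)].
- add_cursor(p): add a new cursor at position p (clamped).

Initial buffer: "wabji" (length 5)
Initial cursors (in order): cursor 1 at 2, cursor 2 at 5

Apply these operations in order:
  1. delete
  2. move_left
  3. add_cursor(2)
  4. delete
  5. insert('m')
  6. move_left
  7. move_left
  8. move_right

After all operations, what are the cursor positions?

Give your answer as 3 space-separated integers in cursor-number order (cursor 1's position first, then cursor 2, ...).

After op 1 (delete): buffer="wbj" (len 3), cursors c1@1 c2@3, authorship ...
After op 2 (move_left): buffer="wbj" (len 3), cursors c1@0 c2@2, authorship ...
After op 3 (add_cursor(2)): buffer="wbj" (len 3), cursors c1@0 c2@2 c3@2, authorship ...
After op 4 (delete): buffer="j" (len 1), cursors c1@0 c2@0 c3@0, authorship .
After op 5 (insert('m')): buffer="mmmj" (len 4), cursors c1@3 c2@3 c3@3, authorship 123.
After op 6 (move_left): buffer="mmmj" (len 4), cursors c1@2 c2@2 c3@2, authorship 123.
After op 7 (move_left): buffer="mmmj" (len 4), cursors c1@1 c2@1 c3@1, authorship 123.
After op 8 (move_right): buffer="mmmj" (len 4), cursors c1@2 c2@2 c3@2, authorship 123.

Answer: 2 2 2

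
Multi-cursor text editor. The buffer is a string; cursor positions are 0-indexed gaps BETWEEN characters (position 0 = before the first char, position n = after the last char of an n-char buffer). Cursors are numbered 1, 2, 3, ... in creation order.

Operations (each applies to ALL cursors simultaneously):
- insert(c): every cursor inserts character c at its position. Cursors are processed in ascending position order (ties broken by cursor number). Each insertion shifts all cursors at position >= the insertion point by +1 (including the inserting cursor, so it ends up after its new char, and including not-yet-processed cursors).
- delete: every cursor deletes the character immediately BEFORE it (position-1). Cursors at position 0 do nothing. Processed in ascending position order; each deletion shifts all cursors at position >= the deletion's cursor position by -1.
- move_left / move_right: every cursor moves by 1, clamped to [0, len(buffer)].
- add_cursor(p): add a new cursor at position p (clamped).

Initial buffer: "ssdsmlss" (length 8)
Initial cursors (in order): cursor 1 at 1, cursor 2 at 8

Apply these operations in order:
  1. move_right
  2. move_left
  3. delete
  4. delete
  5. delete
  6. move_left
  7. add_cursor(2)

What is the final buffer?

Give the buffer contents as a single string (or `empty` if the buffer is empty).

After op 1 (move_right): buffer="ssdsmlss" (len 8), cursors c1@2 c2@8, authorship ........
After op 2 (move_left): buffer="ssdsmlss" (len 8), cursors c1@1 c2@7, authorship ........
After op 3 (delete): buffer="sdsmls" (len 6), cursors c1@0 c2@5, authorship ......
After op 4 (delete): buffer="sdsms" (len 5), cursors c1@0 c2@4, authorship .....
After op 5 (delete): buffer="sdss" (len 4), cursors c1@0 c2@3, authorship ....
After op 6 (move_left): buffer="sdss" (len 4), cursors c1@0 c2@2, authorship ....
After op 7 (add_cursor(2)): buffer="sdss" (len 4), cursors c1@0 c2@2 c3@2, authorship ....

Answer: sdss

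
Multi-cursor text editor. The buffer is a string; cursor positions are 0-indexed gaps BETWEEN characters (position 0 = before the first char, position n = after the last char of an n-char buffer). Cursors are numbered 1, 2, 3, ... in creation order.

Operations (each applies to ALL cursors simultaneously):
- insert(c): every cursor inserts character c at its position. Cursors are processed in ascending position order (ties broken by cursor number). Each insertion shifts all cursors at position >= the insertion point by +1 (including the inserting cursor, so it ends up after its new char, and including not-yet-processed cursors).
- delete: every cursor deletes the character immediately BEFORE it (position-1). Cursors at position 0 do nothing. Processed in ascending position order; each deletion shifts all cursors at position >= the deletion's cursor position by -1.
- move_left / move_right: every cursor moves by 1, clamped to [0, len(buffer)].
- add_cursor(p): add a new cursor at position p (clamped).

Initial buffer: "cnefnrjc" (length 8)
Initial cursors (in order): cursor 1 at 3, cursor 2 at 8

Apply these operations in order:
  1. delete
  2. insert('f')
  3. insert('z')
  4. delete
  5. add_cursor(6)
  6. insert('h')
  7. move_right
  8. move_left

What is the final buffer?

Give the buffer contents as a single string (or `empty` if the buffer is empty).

After op 1 (delete): buffer="cnfnrj" (len 6), cursors c1@2 c2@6, authorship ......
After op 2 (insert('f')): buffer="cnffnrjf" (len 8), cursors c1@3 c2@8, authorship ..1....2
After op 3 (insert('z')): buffer="cnfzfnrjfz" (len 10), cursors c1@4 c2@10, authorship ..11....22
After op 4 (delete): buffer="cnffnrjf" (len 8), cursors c1@3 c2@8, authorship ..1....2
After op 5 (add_cursor(6)): buffer="cnffnrjf" (len 8), cursors c1@3 c3@6 c2@8, authorship ..1....2
After op 6 (insert('h')): buffer="cnfhfnrhjfh" (len 11), cursors c1@4 c3@8 c2@11, authorship ..11...3.22
After op 7 (move_right): buffer="cnfhfnrhjfh" (len 11), cursors c1@5 c3@9 c2@11, authorship ..11...3.22
After op 8 (move_left): buffer="cnfhfnrhjfh" (len 11), cursors c1@4 c3@8 c2@10, authorship ..11...3.22

Answer: cnfhfnrhjfh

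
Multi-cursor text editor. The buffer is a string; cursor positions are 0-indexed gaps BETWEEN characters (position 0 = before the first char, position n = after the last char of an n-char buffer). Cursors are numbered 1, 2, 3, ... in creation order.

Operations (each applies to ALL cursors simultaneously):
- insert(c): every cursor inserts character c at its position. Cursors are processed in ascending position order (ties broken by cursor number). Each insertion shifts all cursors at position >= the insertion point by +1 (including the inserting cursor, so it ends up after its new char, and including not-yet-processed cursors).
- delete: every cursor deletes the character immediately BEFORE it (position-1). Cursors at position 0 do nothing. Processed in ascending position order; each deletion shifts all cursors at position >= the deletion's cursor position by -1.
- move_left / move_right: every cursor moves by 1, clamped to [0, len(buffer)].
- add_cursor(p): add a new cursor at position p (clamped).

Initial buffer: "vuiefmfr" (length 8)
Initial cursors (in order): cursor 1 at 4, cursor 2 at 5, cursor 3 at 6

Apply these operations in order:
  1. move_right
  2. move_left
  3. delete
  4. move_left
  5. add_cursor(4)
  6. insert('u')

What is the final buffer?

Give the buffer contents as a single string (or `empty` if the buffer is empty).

After op 1 (move_right): buffer="vuiefmfr" (len 8), cursors c1@5 c2@6 c3@7, authorship ........
After op 2 (move_left): buffer="vuiefmfr" (len 8), cursors c1@4 c2@5 c3@6, authorship ........
After op 3 (delete): buffer="vuifr" (len 5), cursors c1@3 c2@3 c3@3, authorship .....
After op 4 (move_left): buffer="vuifr" (len 5), cursors c1@2 c2@2 c3@2, authorship .....
After op 5 (add_cursor(4)): buffer="vuifr" (len 5), cursors c1@2 c2@2 c3@2 c4@4, authorship .....
After op 6 (insert('u')): buffer="vuuuuifur" (len 9), cursors c1@5 c2@5 c3@5 c4@8, authorship ..123..4.

Answer: vuuuuifur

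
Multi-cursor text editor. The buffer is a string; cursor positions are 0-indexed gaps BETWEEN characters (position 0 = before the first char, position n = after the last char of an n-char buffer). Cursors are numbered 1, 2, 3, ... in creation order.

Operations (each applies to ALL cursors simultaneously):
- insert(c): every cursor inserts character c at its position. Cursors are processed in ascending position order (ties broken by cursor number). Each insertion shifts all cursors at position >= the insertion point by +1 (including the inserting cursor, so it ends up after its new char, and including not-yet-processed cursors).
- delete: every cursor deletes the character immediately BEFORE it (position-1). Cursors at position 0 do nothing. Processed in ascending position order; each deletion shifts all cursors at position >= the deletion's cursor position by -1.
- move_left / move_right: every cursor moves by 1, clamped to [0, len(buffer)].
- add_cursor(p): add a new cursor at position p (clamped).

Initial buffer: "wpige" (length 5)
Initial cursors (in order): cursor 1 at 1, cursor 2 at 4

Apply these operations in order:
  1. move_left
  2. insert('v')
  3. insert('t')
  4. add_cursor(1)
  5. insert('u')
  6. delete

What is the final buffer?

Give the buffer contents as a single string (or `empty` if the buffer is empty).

After op 1 (move_left): buffer="wpige" (len 5), cursors c1@0 c2@3, authorship .....
After op 2 (insert('v')): buffer="vwpivge" (len 7), cursors c1@1 c2@5, authorship 1...2..
After op 3 (insert('t')): buffer="vtwpivtge" (len 9), cursors c1@2 c2@7, authorship 11...22..
After op 4 (add_cursor(1)): buffer="vtwpivtge" (len 9), cursors c3@1 c1@2 c2@7, authorship 11...22..
After op 5 (insert('u')): buffer="vutuwpivtuge" (len 12), cursors c3@2 c1@4 c2@10, authorship 1311...222..
After op 6 (delete): buffer="vtwpivtge" (len 9), cursors c3@1 c1@2 c2@7, authorship 11...22..

Answer: vtwpivtge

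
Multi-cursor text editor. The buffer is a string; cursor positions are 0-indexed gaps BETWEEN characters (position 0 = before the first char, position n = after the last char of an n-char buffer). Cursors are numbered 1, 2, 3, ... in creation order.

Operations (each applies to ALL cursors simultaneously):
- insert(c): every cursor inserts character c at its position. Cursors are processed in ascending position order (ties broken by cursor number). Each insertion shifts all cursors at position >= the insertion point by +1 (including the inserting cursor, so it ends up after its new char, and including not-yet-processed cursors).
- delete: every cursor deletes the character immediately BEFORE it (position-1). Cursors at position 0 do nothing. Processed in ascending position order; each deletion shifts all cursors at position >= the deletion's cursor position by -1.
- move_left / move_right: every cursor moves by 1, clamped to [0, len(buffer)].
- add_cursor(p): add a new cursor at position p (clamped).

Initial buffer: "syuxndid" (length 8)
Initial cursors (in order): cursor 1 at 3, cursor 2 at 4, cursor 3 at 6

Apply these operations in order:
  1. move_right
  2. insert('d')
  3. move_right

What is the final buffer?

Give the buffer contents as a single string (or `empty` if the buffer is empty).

After op 1 (move_right): buffer="syuxndid" (len 8), cursors c1@4 c2@5 c3@7, authorship ........
After op 2 (insert('d')): buffer="syuxdnddidd" (len 11), cursors c1@5 c2@7 c3@10, authorship ....1.2..3.
After op 3 (move_right): buffer="syuxdnddidd" (len 11), cursors c1@6 c2@8 c3@11, authorship ....1.2..3.

Answer: syuxdnddidd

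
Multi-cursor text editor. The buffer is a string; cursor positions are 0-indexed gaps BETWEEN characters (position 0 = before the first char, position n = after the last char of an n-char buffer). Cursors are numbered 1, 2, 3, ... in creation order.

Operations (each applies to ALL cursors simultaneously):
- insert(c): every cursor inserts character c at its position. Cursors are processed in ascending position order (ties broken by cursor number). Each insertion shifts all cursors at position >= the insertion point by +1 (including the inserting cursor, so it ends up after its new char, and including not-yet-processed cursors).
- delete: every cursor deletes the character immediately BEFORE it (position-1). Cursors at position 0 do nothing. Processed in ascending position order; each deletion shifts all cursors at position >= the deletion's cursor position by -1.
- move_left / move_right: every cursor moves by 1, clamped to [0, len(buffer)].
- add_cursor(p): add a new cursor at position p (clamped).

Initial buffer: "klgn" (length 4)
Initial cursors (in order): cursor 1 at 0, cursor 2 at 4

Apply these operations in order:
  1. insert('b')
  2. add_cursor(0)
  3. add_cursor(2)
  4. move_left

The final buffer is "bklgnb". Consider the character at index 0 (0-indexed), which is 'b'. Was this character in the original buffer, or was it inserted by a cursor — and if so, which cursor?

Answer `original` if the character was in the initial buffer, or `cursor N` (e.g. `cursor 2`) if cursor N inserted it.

Answer: cursor 1

Derivation:
After op 1 (insert('b')): buffer="bklgnb" (len 6), cursors c1@1 c2@6, authorship 1....2
After op 2 (add_cursor(0)): buffer="bklgnb" (len 6), cursors c3@0 c1@1 c2@6, authorship 1....2
After op 3 (add_cursor(2)): buffer="bklgnb" (len 6), cursors c3@0 c1@1 c4@2 c2@6, authorship 1....2
After op 4 (move_left): buffer="bklgnb" (len 6), cursors c1@0 c3@0 c4@1 c2@5, authorship 1....2
Authorship (.=original, N=cursor N): 1 . . . . 2
Index 0: author = 1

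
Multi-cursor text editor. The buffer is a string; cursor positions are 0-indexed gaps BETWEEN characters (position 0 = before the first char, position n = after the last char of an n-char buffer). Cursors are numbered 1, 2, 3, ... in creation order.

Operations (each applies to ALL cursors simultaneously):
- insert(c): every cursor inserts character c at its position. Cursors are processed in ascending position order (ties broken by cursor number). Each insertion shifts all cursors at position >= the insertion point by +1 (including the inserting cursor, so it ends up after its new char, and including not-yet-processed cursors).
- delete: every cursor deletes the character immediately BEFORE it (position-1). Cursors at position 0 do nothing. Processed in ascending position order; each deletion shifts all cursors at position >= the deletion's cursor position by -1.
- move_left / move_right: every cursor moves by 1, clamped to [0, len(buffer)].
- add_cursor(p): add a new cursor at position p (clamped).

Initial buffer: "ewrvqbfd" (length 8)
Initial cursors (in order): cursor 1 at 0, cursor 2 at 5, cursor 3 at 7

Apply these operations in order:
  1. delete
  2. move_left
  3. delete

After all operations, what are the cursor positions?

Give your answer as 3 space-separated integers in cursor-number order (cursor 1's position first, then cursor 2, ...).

After op 1 (delete): buffer="ewrvbd" (len 6), cursors c1@0 c2@4 c3@5, authorship ......
After op 2 (move_left): buffer="ewrvbd" (len 6), cursors c1@0 c2@3 c3@4, authorship ......
After op 3 (delete): buffer="ewbd" (len 4), cursors c1@0 c2@2 c3@2, authorship ....

Answer: 0 2 2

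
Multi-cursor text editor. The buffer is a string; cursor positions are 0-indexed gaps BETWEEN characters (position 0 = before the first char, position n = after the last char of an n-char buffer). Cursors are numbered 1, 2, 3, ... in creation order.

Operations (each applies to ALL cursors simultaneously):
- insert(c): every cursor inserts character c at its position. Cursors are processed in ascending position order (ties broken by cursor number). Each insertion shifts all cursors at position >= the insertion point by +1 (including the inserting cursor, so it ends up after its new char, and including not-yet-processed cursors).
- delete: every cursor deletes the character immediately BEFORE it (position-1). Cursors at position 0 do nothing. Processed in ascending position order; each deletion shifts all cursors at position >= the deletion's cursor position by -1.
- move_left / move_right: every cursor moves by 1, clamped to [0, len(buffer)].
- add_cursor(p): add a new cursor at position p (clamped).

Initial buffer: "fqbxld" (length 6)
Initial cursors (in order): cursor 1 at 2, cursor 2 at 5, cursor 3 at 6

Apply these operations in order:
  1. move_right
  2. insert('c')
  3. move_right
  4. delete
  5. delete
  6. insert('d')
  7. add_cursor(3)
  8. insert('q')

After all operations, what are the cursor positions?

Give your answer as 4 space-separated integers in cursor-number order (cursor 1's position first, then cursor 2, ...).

Answer: 10 10 10 4

Derivation:
After op 1 (move_right): buffer="fqbxld" (len 6), cursors c1@3 c2@6 c3@6, authorship ......
After op 2 (insert('c')): buffer="fqbcxldcc" (len 9), cursors c1@4 c2@9 c3@9, authorship ...1...23
After op 3 (move_right): buffer="fqbcxldcc" (len 9), cursors c1@5 c2@9 c3@9, authorship ...1...23
After op 4 (delete): buffer="fqbcld" (len 6), cursors c1@4 c2@6 c3@6, authorship ...1..
After op 5 (delete): buffer="fqb" (len 3), cursors c1@3 c2@3 c3@3, authorship ...
After op 6 (insert('d')): buffer="fqbddd" (len 6), cursors c1@6 c2@6 c3@6, authorship ...123
After op 7 (add_cursor(3)): buffer="fqbddd" (len 6), cursors c4@3 c1@6 c2@6 c3@6, authorship ...123
After op 8 (insert('q')): buffer="fqbqdddqqq" (len 10), cursors c4@4 c1@10 c2@10 c3@10, authorship ...4123123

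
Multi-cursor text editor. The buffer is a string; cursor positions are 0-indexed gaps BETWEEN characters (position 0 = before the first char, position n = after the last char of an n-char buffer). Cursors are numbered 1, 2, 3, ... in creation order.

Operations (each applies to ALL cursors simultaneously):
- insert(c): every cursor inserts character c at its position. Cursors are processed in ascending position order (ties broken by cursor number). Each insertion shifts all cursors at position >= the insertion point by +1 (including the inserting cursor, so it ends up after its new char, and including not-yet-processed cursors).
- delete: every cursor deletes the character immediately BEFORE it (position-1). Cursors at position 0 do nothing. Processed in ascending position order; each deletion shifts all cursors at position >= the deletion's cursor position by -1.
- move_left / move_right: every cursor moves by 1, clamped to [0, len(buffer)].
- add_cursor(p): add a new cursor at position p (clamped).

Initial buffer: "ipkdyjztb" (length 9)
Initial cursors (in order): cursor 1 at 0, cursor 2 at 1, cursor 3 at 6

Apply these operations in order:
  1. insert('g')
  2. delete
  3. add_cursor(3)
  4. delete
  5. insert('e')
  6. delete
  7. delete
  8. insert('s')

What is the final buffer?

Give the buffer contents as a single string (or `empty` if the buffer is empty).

After op 1 (insert('g')): buffer="gigpkdyjgztb" (len 12), cursors c1@1 c2@3 c3@9, authorship 1.2.....3...
After op 2 (delete): buffer="ipkdyjztb" (len 9), cursors c1@0 c2@1 c3@6, authorship .........
After op 3 (add_cursor(3)): buffer="ipkdyjztb" (len 9), cursors c1@0 c2@1 c4@3 c3@6, authorship .........
After op 4 (delete): buffer="pdyztb" (len 6), cursors c1@0 c2@0 c4@1 c3@3, authorship ......
After op 5 (insert('e')): buffer="eepedyeztb" (len 10), cursors c1@2 c2@2 c4@4 c3@7, authorship 12.4..3...
After op 6 (delete): buffer="pdyztb" (len 6), cursors c1@0 c2@0 c4@1 c3@3, authorship ......
After op 7 (delete): buffer="dztb" (len 4), cursors c1@0 c2@0 c4@0 c3@1, authorship ....
After op 8 (insert('s')): buffer="sssdsztb" (len 8), cursors c1@3 c2@3 c4@3 c3@5, authorship 124.3...

Answer: sssdsztb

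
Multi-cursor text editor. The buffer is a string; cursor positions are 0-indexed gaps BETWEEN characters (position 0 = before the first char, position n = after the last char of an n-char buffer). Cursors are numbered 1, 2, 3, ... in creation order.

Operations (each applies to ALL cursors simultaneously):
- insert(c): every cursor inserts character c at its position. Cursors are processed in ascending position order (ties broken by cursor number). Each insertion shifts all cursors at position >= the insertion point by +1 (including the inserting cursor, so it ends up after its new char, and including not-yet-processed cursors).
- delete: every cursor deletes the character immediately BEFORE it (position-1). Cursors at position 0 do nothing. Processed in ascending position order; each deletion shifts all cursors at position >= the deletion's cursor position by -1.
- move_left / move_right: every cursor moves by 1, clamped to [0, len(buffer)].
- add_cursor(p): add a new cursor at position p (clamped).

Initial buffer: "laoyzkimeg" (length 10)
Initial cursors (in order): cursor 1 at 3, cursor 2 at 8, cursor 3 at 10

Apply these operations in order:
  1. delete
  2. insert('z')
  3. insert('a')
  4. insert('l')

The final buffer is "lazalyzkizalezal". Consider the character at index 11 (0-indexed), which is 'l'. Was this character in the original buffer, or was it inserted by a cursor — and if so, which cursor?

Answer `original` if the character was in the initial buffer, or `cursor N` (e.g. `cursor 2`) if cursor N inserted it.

Answer: cursor 2

Derivation:
After op 1 (delete): buffer="layzkie" (len 7), cursors c1@2 c2@6 c3@7, authorship .......
After op 2 (insert('z')): buffer="lazyzkizez" (len 10), cursors c1@3 c2@8 c3@10, authorship ..1....2.3
After op 3 (insert('a')): buffer="lazayzkizaeza" (len 13), cursors c1@4 c2@10 c3@13, authorship ..11....22.33
After op 4 (insert('l')): buffer="lazalyzkizalezal" (len 16), cursors c1@5 c2@12 c3@16, authorship ..111....222.333
Authorship (.=original, N=cursor N): . . 1 1 1 . . . . 2 2 2 . 3 3 3
Index 11: author = 2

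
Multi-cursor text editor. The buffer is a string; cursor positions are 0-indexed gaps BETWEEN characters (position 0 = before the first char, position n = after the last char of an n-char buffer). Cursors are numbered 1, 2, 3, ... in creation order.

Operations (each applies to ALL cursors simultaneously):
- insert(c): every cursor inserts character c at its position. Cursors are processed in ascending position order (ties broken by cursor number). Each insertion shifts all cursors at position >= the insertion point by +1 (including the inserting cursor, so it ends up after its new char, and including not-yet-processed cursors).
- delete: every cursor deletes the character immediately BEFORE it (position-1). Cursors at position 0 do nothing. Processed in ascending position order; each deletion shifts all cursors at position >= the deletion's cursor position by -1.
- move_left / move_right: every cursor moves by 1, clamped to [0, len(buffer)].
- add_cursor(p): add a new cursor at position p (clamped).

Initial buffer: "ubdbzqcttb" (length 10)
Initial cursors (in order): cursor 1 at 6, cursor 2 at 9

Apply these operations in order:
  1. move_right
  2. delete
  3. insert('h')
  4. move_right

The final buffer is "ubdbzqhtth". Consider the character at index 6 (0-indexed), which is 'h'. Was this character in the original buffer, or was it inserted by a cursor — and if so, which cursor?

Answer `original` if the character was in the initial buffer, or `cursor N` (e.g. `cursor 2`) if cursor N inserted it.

Answer: cursor 1

Derivation:
After op 1 (move_right): buffer="ubdbzqcttb" (len 10), cursors c1@7 c2@10, authorship ..........
After op 2 (delete): buffer="ubdbzqtt" (len 8), cursors c1@6 c2@8, authorship ........
After op 3 (insert('h')): buffer="ubdbzqhtth" (len 10), cursors c1@7 c2@10, authorship ......1..2
After op 4 (move_right): buffer="ubdbzqhtth" (len 10), cursors c1@8 c2@10, authorship ......1..2
Authorship (.=original, N=cursor N): . . . . . . 1 . . 2
Index 6: author = 1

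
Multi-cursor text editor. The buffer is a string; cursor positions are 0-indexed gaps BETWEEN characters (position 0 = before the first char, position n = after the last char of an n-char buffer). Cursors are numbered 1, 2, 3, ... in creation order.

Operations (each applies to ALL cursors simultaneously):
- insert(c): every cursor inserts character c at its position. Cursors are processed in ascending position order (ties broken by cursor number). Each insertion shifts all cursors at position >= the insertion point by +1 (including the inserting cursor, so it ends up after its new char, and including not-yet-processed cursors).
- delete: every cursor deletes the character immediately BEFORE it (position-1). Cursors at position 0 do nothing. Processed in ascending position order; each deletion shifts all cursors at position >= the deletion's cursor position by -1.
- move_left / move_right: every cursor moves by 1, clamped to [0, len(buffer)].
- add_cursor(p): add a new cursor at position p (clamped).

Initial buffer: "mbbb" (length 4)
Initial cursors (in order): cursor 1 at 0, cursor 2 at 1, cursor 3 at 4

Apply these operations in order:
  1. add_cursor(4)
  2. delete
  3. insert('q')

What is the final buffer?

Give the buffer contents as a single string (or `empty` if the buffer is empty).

After op 1 (add_cursor(4)): buffer="mbbb" (len 4), cursors c1@0 c2@1 c3@4 c4@4, authorship ....
After op 2 (delete): buffer="b" (len 1), cursors c1@0 c2@0 c3@1 c4@1, authorship .
After op 3 (insert('q')): buffer="qqbqq" (len 5), cursors c1@2 c2@2 c3@5 c4@5, authorship 12.34

Answer: qqbqq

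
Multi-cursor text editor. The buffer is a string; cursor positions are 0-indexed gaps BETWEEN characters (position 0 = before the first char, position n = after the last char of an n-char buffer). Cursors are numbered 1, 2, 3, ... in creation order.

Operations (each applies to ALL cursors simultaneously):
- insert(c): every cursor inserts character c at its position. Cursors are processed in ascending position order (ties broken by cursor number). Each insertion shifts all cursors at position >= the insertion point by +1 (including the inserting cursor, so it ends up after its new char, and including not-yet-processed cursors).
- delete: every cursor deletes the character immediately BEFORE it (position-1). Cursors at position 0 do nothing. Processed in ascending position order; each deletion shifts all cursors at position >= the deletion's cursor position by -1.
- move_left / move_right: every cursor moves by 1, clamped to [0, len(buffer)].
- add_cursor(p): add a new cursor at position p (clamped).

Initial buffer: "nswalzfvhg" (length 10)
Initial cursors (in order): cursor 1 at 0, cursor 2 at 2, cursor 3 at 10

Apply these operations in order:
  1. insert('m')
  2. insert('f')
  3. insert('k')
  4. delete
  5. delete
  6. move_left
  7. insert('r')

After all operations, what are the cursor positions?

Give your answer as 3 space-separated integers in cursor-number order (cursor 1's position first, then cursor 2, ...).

After op 1 (insert('m')): buffer="mnsmwalzfvhgm" (len 13), cursors c1@1 c2@4 c3@13, authorship 1..2........3
After op 2 (insert('f')): buffer="mfnsmfwalzfvhgmf" (len 16), cursors c1@2 c2@6 c3@16, authorship 11..22........33
After op 3 (insert('k')): buffer="mfknsmfkwalzfvhgmfk" (len 19), cursors c1@3 c2@8 c3@19, authorship 111..222........333
After op 4 (delete): buffer="mfnsmfwalzfvhgmf" (len 16), cursors c1@2 c2@6 c3@16, authorship 11..22........33
After op 5 (delete): buffer="mnsmwalzfvhgm" (len 13), cursors c1@1 c2@4 c3@13, authorship 1..2........3
After op 6 (move_left): buffer="mnsmwalzfvhgm" (len 13), cursors c1@0 c2@3 c3@12, authorship 1..2........3
After op 7 (insert('r')): buffer="rmnsrmwalzfvhgrm" (len 16), cursors c1@1 c2@5 c3@15, authorship 11..22........33

Answer: 1 5 15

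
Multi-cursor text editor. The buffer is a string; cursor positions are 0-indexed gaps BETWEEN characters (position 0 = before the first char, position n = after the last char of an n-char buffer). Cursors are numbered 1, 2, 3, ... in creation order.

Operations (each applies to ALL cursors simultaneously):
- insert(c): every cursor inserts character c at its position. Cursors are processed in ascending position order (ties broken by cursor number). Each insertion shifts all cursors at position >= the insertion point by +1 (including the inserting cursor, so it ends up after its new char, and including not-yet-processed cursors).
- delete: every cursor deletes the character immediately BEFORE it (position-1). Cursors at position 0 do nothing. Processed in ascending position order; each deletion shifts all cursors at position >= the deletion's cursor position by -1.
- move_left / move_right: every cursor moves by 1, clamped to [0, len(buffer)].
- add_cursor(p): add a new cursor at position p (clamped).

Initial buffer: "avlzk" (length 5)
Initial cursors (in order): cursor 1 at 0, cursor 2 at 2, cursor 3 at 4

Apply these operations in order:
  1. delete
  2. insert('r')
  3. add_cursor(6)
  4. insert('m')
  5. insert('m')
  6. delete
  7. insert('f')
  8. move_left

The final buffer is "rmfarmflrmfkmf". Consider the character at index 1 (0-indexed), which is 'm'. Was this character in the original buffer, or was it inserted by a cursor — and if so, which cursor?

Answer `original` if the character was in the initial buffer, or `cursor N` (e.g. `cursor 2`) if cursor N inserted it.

After op 1 (delete): buffer="alk" (len 3), cursors c1@0 c2@1 c3@2, authorship ...
After op 2 (insert('r')): buffer="rarlrk" (len 6), cursors c1@1 c2@3 c3@5, authorship 1.2.3.
After op 3 (add_cursor(6)): buffer="rarlrk" (len 6), cursors c1@1 c2@3 c3@5 c4@6, authorship 1.2.3.
After op 4 (insert('m')): buffer="rmarmlrmkm" (len 10), cursors c1@2 c2@5 c3@8 c4@10, authorship 11.22.33.4
After op 5 (insert('m')): buffer="rmmarmmlrmmkmm" (len 14), cursors c1@3 c2@7 c3@11 c4@14, authorship 111.222.333.44
After op 6 (delete): buffer="rmarmlrmkm" (len 10), cursors c1@2 c2@5 c3@8 c4@10, authorship 11.22.33.4
After op 7 (insert('f')): buffer="rmfarmflrmfkmf" (len 14), cursors c1@3 c2@7 c3@11 c4@14, authorship 111.222.333.44
After op 8 (move_left): buffer="rmfarmflrmfkmf" (len 14), cursors c1@2 c2@6 c3@10 c4@13, authorship 111.222.333.44
Authorship (.=original, N=cursor N): 1 1 1 . 2 2 2 . 3 3 3 . 4 4
Index 1: author = 1

Answer: cursor 1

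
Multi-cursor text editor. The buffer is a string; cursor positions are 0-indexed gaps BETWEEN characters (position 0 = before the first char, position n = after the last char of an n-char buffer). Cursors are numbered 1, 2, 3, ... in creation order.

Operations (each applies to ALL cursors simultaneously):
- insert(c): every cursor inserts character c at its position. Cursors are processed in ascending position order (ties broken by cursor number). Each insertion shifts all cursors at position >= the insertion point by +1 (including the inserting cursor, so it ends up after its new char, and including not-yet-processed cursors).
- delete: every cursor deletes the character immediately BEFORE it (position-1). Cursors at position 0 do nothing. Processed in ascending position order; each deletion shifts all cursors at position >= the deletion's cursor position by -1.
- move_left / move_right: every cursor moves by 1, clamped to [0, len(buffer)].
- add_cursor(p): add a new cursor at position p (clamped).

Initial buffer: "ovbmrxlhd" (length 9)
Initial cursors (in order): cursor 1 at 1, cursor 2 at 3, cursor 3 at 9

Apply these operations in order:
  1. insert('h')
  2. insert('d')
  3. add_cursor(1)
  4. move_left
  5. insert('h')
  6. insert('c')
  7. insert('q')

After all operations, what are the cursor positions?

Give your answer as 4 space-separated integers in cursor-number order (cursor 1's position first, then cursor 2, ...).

After op 1 (insert('h')): buffer="ohvbhmrxlhdh" (len 12), cursors c1@2 c2@5 c3@12, authorship .1..2......3
After op 2 (insert('d')): buffer="ohdvbhdmrxlhdhd" (len 15), cursors c1@3 c2@7 c3@15, authorship .11..22......33
After op 3 (add_cursor(1)): buffer="ohdvbhdmrxlhdhd" (len 15), cursors c4@1 c1@3 c2@7 c3@15, authorship .11..22......33
After op 4 (move_left): buffer="ohdvbhdmrxlhdhd" (len 15), cursors c4@0 c1@2 c2@6 c3@14, authorship .11..22......33
After op 5 (insert('h')): buffer="hohhdvbhhdmrxlhdhhd" (len 19), cursors c4@1 c1@4 c2@9 c3@18, authorship 4.111..222......333
After op 6 (insert('c')): buffer="hcohhcdvbhhcdmrxlhdhhcd" (len 23), cursors c4@2 c1@6 c2@12 c3@22, authorship 44.1111..2222......3333
After op 7 (insert('q')): buffer="hcqohhcqdvbhhcqdmrxlhdhhcqd" (len 27), cursors c4@3 c1@8 c2@15 c3@26, authorship 444.11111..22222......33333

Answer: 8 15 26 3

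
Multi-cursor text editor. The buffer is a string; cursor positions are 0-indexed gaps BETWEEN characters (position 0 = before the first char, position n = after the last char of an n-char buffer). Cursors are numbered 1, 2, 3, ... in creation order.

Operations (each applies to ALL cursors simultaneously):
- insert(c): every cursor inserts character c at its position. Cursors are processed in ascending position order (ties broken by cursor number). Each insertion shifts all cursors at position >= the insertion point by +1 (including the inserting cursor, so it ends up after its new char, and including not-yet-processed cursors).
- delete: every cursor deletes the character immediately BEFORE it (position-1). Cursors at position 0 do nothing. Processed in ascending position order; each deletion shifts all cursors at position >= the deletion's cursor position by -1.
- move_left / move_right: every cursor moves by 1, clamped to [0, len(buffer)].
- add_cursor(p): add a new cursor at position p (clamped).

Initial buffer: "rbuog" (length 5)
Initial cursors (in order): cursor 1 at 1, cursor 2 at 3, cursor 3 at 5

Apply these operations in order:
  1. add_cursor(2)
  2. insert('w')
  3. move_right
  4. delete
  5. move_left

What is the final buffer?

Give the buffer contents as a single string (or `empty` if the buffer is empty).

After op 1 (add_cursor(2)): buffer="rbuog" (len 5), cursors c1@1 c4@2 c2@3 c3@5, authorship .....
After op 2 (insert('w')): buffer="rwbwuwogw" (len 9), cursors c1@2 c4@4 c2@6 c3@9, authorship .1.4.2..3
After op 3 (move_right): buffer="rwbwuwogw" (len 9), cursors c1@3 c4@5 c2@7 c3@9, authorship .1.4.2..3
After op 4 (delete): buffer="rwwwg" (len 5), cursors c1@2 c4@3 c2@4 c3@5, authorship .142.
After op 5 (move_left): buffer="rwwwg" (len 5), cursors c1@1 c4@2 c2@3 c3@4, authorship .142.

Answer: rwwwg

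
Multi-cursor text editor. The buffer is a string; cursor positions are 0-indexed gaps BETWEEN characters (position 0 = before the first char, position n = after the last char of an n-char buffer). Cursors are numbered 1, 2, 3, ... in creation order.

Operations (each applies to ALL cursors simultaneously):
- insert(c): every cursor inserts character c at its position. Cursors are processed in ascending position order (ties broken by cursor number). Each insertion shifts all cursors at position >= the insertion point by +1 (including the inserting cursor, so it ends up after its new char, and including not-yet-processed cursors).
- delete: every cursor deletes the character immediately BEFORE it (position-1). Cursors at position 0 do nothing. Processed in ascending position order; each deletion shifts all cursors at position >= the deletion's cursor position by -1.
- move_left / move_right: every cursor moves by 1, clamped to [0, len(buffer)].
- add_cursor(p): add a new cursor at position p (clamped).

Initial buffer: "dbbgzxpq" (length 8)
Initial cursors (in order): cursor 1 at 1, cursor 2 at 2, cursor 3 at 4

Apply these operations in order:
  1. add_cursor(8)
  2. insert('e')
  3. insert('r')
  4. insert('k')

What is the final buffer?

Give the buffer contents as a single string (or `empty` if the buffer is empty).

Answer: derkberkbgerkzxpqerk

Derivation:
After op 1 (add_cursor(8)): buffer="dbbgzxpq" (len 8), cursors c1@1 c2@2 c3@4 c4@8, authorship ........
After op 2 (insert('e')): buffer="debebgezxpqe" (len 12), cursors c1@2 c2@4 c3@7 c4@12, authorship .1.2..3....4
After op 3 (insert('r')): buffer="derberbgerzxpqer" (len 16), cursors c1@3 c2@6 c3@10 c4@16, authorship .11.22..33....44
After op 4 (insert('k')): buffer="derkberkbgerkzxpqerk" (len 20), cursors c1@4 c2@8 c3@13 c4@20, authorship .111.222..333....444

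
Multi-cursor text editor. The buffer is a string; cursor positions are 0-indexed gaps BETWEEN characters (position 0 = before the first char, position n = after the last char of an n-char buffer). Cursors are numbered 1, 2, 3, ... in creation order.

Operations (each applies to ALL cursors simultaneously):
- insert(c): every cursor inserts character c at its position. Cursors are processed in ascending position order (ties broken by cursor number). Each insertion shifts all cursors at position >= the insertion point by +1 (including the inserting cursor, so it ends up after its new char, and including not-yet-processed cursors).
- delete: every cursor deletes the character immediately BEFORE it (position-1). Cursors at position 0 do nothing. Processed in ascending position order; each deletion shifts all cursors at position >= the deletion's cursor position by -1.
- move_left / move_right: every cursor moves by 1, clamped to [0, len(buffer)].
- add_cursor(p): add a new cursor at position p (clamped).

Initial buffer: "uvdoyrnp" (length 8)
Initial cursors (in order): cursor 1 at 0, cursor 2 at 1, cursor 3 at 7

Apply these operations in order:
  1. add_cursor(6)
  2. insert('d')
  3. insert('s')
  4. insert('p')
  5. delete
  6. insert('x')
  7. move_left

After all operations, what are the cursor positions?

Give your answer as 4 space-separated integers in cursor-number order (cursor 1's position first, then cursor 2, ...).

After op 1 (add_cursor(6)): buffer="uvdoyrnp" (len 8), cursors c1@0 c2@1 c4@6 c3@7, authorship ........
After op 2 (insert('d')): buffer="dudvdoyrdndp" (len 12), cursors c1@1 c2@3 c4@9 c3@11, authorship 1.2.....4.3.
After op 3 (insert('s')): buffer="dsudsvdoyrdsndsp" (len 16), cursors c1@2 c2@5 c4@12 c3@15, authorship 11.22.....44.33.
After op 4 (insert('p')): buffer="dspudspvdoyrdspndspp" (len 20), cursors c1@3 c2@7 c4@15 c3@19, authorship 111.222.....444.333.
After op 5 (delete): buffer="dsudsvdoyrdsndsp" (len 16), cursors c1@2 c2@5 c4@12 c3@15, authorship 11.22.....44.33.
After op 6 (insert('x')): buffer="dsxudsxvdoyrdsxndsxp" (len 20), cursors c1@3 c2@7 c4@15 c3@19, authorship 111.222.....444.333.
After op 7 (move_left): buffer="dsxudsxvdoyrdsxndsxp" (len 20), cursors c1@2 c2@6 c4@14 c3@18, authorship 111.222.....444.333.

Answer: 2 6 18 14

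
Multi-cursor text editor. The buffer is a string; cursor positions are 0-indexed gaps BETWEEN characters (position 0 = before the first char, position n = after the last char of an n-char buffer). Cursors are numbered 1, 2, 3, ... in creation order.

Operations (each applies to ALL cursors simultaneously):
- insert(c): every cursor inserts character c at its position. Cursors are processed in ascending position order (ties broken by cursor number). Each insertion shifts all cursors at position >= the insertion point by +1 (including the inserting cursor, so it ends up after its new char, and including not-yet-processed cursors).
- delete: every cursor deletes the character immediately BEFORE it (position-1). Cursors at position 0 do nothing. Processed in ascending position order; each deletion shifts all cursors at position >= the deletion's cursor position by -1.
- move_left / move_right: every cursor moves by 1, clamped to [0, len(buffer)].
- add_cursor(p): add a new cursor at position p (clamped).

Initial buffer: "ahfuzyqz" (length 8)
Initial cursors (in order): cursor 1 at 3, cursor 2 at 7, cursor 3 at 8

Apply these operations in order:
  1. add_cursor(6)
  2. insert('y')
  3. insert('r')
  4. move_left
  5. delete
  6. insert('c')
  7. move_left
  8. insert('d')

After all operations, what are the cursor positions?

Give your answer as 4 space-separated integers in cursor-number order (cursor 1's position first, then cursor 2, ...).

After op 1 (add_cursor(6)): buffer="ahfuzyqz" (len 8), cursors c1@3 c4@6 c2@7 c3@8, authorship ........
After op 2 (insert('y')): buffer="ahfyuzyyqyzy" (len 12), cursors c1@4 c4@8 c2@10 c3@12, authorship ...1...4.2.3
After op 3 (insert('r')): buffer="ahfyruzyyrqyrzyr" (len 16), cursors c1@5 c4@10 c2@13 c3@16, authorship ...11...44.22.33
After op 4 (move_left): buffer="ahfyruzyyrqyrzyr" (len 16), cursors c1@4 c4@9 c2@12 c3@15, authorship ...11...44.22.33
After op 5 (delete): buffer="ahfruzyrqrzr" (len 12), cursors c1@3 c4@7 c2@9 c3@11, authorship ...1...4.2.3
After op 6 (insert('c')): buffer="ahfcruzycrqcrzcr" (len 16), cursors c1@4 c4@9 c2@12 c3@15, authorship ...11...44.22.33
After op 7 (move_left): buffer="ahfcruzycrqcrzcr" (len 16), cursors c1@3 c4@8 c2@11 c3@14, authorship ...11...44.22.33
After op 8 (insert('d')): buffer="ahfdcruzydcrqdcrzdcr" (len 20), cursors c1@4 c4@10 c2@14 c3@18, authorship ...111...444.222.333

Answer: 4 14 18 10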